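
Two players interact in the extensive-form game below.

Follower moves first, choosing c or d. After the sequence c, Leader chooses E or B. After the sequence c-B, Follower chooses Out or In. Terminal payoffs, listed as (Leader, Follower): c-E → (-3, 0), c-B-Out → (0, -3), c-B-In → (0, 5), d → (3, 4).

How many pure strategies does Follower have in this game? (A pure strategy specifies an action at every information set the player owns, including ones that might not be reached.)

4

Follower owns the root with actions {c, d} — two choices.
Follower owns the node after c-B with actions {Out, In} — two choices.
A pure strategy fixes one action at each information set independently, so the count is the product 2 × 2 = 4.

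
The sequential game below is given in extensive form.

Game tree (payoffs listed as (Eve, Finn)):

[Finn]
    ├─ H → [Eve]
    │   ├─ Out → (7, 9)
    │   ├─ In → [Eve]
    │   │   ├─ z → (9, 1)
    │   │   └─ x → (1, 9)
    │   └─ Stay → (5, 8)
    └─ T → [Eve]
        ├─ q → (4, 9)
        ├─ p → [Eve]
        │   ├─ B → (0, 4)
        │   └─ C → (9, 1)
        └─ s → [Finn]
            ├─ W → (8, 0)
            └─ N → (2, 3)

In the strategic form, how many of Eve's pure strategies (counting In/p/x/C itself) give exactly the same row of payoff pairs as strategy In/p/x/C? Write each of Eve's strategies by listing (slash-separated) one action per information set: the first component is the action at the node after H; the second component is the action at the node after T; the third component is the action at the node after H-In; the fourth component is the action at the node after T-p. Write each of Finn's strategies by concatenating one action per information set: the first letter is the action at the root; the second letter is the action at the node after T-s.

1

Row for In/p/x/C (columns HW, HN, TW, TN): (1,9) (1,9) (9,1) (9,1).
Every one of Eve's information sets is on the play path for some reply by Finn when Eve follows In/p/x/C.
Changing the action at any of them therefore changes at least one column, so only In/p/x/C itself gives this row.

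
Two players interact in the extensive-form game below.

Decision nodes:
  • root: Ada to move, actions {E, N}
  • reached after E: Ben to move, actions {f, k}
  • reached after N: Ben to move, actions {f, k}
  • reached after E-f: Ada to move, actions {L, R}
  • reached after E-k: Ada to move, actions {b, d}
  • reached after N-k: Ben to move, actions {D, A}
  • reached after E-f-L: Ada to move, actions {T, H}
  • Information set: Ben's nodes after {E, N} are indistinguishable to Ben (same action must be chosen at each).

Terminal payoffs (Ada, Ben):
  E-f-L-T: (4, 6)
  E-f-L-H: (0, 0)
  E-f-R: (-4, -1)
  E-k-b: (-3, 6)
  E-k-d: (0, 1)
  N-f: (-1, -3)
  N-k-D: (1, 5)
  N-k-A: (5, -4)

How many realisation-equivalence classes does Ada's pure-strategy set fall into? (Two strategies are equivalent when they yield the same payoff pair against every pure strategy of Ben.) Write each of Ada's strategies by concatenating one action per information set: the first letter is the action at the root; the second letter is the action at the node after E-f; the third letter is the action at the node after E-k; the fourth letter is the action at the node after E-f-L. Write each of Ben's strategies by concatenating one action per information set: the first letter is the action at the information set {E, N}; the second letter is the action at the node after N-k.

Ada has 16 pure strategies: ELbT, ELbH, ELdT, ELdH, ERbT, ERbH, ERdT, ERdH, NLbT, NLbH, NLdT, NLdH, NRbT, NRbH, NRdT, NRdH. Columns: fD, fA, kD, kA.
{ELbT} → row (4,6) (4,6) (-3,6) (-3,6)
{ELbH} → row (0,0) (0,0) (-3,6) (-3,6)
{ELdT} → row (4,6) (4,6) (0,1) (0,1)
{ELdH} → row (0,0) (0,0) (0,1) (0,1)
{ERbT, ERbH} → row (-4,-1) (-4,-1) (-3,6) (-3,6)
{ERdT, ERdH} → row (-4,-1) (-4,-1) (0,1) (0,1)
{NLbT, NLbH, NLdT, NLdH, NRbT, NRbH, NRdT, NRdH} → row (-1,-3) (-1,-3) (1,5) (5,-4)
That's 7 distinct rows out of 16 strategies.

7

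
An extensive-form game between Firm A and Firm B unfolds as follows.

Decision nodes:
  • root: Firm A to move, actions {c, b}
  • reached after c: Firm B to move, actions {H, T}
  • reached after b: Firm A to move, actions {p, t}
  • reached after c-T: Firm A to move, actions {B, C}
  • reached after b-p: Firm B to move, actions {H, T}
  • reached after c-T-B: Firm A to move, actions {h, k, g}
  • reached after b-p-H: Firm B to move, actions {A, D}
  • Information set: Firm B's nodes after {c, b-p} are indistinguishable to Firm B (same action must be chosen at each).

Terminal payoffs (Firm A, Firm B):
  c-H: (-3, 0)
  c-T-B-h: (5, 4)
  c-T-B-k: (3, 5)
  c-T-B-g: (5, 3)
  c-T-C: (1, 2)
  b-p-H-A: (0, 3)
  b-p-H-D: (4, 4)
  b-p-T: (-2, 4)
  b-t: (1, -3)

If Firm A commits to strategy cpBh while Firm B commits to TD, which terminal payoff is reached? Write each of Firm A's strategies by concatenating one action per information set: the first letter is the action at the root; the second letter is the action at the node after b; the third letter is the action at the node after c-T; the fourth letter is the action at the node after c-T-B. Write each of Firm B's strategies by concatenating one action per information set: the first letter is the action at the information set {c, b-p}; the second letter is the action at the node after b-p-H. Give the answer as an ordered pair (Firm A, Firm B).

(5, 4)

Trace the play path from the root:
  Firm A plays c
  Firm B plays T at [c]
  Firm A plays B at [c-T]
  Firm A plays h at [c-T-B]
→ terminal payoff (5, 4).
(Firm A's choice at the node after b is never reached on this path, so it doesn't affect the outcome.)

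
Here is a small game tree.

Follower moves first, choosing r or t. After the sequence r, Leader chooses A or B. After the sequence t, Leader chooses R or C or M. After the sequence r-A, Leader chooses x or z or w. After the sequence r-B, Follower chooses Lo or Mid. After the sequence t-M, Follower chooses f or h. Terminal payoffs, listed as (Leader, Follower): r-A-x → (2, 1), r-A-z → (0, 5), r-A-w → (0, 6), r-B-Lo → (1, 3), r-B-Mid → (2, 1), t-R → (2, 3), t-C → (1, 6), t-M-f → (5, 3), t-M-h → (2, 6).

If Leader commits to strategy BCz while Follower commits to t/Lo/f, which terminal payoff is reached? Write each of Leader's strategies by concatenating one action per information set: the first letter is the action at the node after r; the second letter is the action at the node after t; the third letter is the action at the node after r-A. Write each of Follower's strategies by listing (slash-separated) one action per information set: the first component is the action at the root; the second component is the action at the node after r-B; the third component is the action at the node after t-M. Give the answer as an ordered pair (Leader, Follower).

Trace the play path from the root:
  Follower plays t
  Leader plays C at [t]
→ terminal payoff (1, 6).
(Leader's choice at the node after r is never reached on this path, so it doesn't affect the outcome.)

(1, 6)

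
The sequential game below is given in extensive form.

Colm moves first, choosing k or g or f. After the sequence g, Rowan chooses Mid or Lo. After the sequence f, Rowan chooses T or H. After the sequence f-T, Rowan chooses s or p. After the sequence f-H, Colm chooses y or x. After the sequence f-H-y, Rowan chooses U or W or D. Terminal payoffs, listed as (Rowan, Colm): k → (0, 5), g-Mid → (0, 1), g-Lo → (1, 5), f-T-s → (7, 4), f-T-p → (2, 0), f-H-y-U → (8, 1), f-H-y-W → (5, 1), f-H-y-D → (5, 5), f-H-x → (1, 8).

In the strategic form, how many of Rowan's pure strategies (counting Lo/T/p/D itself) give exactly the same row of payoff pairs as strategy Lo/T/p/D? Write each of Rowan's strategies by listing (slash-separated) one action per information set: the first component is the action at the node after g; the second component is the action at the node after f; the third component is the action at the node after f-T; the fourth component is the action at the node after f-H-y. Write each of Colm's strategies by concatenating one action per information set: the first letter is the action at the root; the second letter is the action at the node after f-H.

3

Row for Lo/T/p/D (columns ky, kx, gy, gx, fy, fx): (0,5) (0,5) (1,5) (1,5) (2,0) (2,0).
Under Lo/T/p/D, Rowan's choice at the node after f-H-y can never be reached regardless of what Colm does, so varying those choices leaves every outcome unchanged.
Holding the reachable choices fixed and varying the unreachable one freely already gives 3 equivalent strategies.
No other strategy reproduces this row, so those 3 are the full class: Lo/T/p/U, Lo/T/p/W, Lo/T/p/D.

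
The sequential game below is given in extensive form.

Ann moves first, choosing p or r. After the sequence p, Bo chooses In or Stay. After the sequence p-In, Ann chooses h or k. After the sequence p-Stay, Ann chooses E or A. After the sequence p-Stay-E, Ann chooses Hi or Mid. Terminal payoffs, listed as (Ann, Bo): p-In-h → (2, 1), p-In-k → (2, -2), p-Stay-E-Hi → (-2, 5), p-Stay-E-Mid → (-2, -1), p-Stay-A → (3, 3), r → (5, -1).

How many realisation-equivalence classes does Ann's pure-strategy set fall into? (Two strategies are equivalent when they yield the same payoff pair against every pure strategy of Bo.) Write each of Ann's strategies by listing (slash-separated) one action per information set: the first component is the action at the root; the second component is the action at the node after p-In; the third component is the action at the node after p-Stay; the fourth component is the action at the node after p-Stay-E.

7

Ann has 16 pure strategies: p/h/E/Hi, p/h/E/Mid, p/h/A/Hi, p/h/A/Mid, p/k/E/Hi, p/k/E/Mid, p/k/A/Hi, p/k/A/Mid, r/h/E/Hi, r/h/E/Mid, r/h/A/Hi, r/h/A/Mid, r/k/E/Hi, r/k/E/Mid, r/k/A/Hi, r/k/A/Mid. Columns: In, Stay.
{p/h/E/Hi} → row (2,1) (-2,5)
{p/h/E/Mid} → row (2,1) (-2,-1)
{p/h/A/Hi, p/h/A/Mid} → row (2,1) (3,3)
{p/k/E/Hi} → row (2,-2) (-2,5)
{p/k/E/Mid} → row (2,-2) (-2,-1)
{p/k/A/Hi, p/k/A/Mid} → row (2,-2) (3,3)
{r/h/E/Hi, r/h/E/Mid, r/h/A/Hi, r/h/A/Mid, r/k/E/Hi, r/k/E/Mid, r/k/A/Hi, r/k/A/Mid} → row (5,-1) (5,-1)
That's 7 distinct rows out of 16 strategies.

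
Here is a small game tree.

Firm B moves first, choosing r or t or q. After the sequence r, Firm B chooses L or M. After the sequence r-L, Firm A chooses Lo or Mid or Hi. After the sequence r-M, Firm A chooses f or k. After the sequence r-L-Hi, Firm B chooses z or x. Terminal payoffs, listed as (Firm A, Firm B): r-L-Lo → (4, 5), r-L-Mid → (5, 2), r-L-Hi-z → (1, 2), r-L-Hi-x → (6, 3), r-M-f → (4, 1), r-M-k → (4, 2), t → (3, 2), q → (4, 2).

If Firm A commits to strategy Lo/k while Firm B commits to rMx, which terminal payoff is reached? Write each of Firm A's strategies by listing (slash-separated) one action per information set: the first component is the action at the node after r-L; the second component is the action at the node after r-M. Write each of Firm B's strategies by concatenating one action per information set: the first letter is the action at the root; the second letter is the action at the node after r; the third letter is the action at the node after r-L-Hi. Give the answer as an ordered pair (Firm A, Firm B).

(4, 2)

Trace the play path from the root:
  Firm B plays r
  Firm B plays M at [r]
  Firm A plays k at [r-M]
→ terminal payoff (4, 2).
(Firm A's choice at the node after r-L is never reached on this path, so it doesn't affect the outcome.)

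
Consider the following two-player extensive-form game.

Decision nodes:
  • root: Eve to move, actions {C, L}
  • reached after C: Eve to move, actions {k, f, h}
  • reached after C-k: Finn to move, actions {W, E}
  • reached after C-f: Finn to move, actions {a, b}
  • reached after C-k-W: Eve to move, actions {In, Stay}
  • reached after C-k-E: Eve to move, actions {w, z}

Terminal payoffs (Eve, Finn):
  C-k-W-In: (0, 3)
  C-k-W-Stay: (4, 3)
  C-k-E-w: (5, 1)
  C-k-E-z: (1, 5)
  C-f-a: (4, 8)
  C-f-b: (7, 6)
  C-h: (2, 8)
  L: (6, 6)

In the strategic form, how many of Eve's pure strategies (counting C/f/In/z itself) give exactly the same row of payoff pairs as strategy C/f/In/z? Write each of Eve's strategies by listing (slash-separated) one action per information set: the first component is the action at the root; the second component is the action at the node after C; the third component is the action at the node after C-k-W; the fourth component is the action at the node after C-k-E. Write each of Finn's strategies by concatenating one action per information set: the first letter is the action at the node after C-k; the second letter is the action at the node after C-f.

Row for C/f/In/z (columns Wa, Wb, Ea, Eb): (4,8) (7,6) (4,8) (7,6).
Under C/f/In/z, Eve's choice at the node after C-k-W and at the node after C-k-E can never be reached regardless of what Finn does, so varying those choices leaves every outcome unchanged.
Holding the reachable choices fixed and varying the unreachable ones freely already gives 2 × 2 = 4 equivalent strategies.
No other strategy reproduces this row, so those 4 are the full class: C/f/In/w, C/f/In/z, C/f/Stay/w, C/f/Stay/z.

4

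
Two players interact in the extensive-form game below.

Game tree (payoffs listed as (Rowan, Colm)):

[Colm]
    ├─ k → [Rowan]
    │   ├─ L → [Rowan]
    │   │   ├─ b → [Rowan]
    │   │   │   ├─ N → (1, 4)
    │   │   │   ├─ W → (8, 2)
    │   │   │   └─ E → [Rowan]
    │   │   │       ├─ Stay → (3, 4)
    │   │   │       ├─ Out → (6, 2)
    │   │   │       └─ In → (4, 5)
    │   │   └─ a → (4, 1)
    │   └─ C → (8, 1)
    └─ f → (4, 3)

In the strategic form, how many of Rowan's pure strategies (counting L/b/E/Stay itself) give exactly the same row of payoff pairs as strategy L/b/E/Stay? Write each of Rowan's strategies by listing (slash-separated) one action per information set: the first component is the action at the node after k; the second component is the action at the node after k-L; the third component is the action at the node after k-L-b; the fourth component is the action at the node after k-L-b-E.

Row for L/b/E/Stay (columns k, f): (3,4) (4,3).
Every one of Rowan's information sets is on the play path for some reply by Colm when Rowan follows L/b/E/Stay.
Changing the action at any of them therefore changes at least one column, so only L/b/E/Stay itself gives this row.

1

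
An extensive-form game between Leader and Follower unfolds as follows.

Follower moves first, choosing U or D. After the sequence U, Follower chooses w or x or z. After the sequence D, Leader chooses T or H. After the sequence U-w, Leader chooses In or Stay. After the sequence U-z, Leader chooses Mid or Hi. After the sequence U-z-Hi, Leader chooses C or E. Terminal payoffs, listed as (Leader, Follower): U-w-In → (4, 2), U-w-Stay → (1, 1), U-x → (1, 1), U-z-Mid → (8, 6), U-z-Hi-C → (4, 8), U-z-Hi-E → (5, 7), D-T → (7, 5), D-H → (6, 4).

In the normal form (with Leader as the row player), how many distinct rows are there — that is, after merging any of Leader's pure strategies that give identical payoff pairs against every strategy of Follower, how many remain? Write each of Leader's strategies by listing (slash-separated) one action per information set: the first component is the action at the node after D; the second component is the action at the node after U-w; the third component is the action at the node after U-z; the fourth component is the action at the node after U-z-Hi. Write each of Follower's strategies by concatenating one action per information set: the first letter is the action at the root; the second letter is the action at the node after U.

Leader has 16 pure strategies: T/In/Mid/C, T/In/Mid/E, T/In/Hi/C, T/In/Hi/E, T/Stay/Mid/C, T/Stay/Mid/E, T/Stay/Hi/C, T/Stay/Hi/E, H/In/Mid/C, H/In/Mid/E, H/In/Hi/C, H/In/Hi/E, H/Stay/Mid/C, H/Stay/Mid/E, H/Stay/Hi/C, H/Stay/Hi/E. Columns: Uw, Ux, Uz, Dw, Dx, Dz.
{T/In/Mid/C, T/In/Mid/E} → row (4,2) (1,1) (8,6) (7,5) (7,5) (7,5)
{T/In/Hi/C} → row (4,2) (1,1) (4,8) (7,5) (7,5) (7,5)
{T/In/Hi/E} → row (4,2) (1,1) (5,7) (7,5) (7,5) (7,5)
{T/Stay/Mid/C, T/Stay/Mid/E} → row (1,1) (1,1) (8,6) (7,5) (7,5) (7,5)
{T/Stay/Hi/C} → row (1,1) (1,1) (4,8) (7,5) (7,5) (7,5)
{T/Stay/Hi/E} → row (1,1) (1,1) (5,7) (7,5) (7,5) (7,5)
{H/In/Mid/C, H/In/Mid/E} → row (4,2) (1,1) (8,6) (6,4) (6,4) (6,4)
{H/In/Hi/C} → row (4,2) (1,1) (4,8) (6,4) (6,4) (6,4)
{H/In/Hi/E} → row (4,2) (1,1) (5,7) (6,4) (6,4) (6,4)
{H/Stay/Mid/C, H/Stay/Mid/E} → row (1,1) (1,1) (8,6) (6,4) (6,4) (6,4)
{H/Stay/Hi/C} → row (1,1) (1,1) (4,8) (6,4) (6,4) (6,4)
{H/Stay/Hi/E} → row (1,1) (1,1) (5,7) (6,4) (6,4) (6,4)
That's 12 distinct rows out of 16 strategies.

12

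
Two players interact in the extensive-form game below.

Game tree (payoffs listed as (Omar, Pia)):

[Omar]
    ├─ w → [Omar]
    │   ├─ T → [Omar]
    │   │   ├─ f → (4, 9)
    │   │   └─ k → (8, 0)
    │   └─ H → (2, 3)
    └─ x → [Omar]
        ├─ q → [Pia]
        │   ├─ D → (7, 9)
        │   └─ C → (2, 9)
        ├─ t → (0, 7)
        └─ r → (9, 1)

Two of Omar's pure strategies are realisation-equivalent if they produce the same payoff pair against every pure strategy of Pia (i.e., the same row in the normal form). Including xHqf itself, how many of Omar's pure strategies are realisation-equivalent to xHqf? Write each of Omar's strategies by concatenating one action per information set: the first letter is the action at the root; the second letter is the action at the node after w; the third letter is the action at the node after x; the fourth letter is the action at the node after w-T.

Row for xHqf (columns D, C): (7,9) (2,9).
Under xHqf, Omar's choice at the node after w and at the node after w-T can never be reached regardless of what Pia does, so varying those choices leaves every outcome unchanged.
Holding the reachable choices fixed and varying the unreachable ones freely already gives 2 × 2 = 4 equivalent strategies.
No other strategy reproduces this row, so those 4 are the full class: xTqf, xTqk, xHqf, xHqk.

4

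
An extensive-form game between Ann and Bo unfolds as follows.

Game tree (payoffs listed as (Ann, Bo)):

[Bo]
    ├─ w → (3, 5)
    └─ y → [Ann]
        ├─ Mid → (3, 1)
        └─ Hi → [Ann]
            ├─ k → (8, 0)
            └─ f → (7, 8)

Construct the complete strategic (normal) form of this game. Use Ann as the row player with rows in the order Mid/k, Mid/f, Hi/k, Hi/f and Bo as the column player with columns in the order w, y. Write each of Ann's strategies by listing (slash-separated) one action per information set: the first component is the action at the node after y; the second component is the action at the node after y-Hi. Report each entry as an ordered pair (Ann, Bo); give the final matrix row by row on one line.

             w        y
Mid/k    (3,5)    (3,1)
Mid/f    (3,5)    (3,1)
 Hi/k    (3,5)    (8,0)
 Hi/f    (3,5)    (7,8)

Mid/k: (3,5) (3,1) | Mid/f: (3,5) (3,1) | Hi/k: (3,5) (8,0) | Hi/f: (3,5) (7,8)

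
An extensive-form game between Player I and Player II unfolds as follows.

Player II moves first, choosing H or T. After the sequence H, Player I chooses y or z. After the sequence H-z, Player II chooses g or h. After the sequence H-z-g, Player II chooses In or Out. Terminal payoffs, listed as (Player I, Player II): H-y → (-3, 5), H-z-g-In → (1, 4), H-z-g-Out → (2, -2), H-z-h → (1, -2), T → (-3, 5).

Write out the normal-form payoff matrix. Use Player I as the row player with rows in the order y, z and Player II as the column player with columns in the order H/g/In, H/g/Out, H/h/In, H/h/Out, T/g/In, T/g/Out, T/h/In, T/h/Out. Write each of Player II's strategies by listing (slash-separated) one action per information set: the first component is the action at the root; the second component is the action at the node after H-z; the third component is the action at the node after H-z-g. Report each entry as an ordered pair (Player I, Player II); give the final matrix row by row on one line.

y: (-3,5) (-3,5) (-3,5) (-3,5) (-3,5) (-3,5) (-3,5) (-3,5) | z: (1,4) (2,-2) (1,-2) (1,-2) (-3,5) (-3,5) (-3,5) (-3,5)

       H/g/In  H/g/Out   H/h/In  H/h/Out   T/g/In  T/g/Out   T/h/In  T/h/Out
   y   (-3,5)   (-3,5)   (-3,5)   (-3,5)   (-3,5)   (-3,5)   (-3,5)   (-3,5)
   z    (1,4)   (2,-2)   (1,-2)   (1,-2)   (-3,5)   (-3,5)   (-3,5)   (-3,5)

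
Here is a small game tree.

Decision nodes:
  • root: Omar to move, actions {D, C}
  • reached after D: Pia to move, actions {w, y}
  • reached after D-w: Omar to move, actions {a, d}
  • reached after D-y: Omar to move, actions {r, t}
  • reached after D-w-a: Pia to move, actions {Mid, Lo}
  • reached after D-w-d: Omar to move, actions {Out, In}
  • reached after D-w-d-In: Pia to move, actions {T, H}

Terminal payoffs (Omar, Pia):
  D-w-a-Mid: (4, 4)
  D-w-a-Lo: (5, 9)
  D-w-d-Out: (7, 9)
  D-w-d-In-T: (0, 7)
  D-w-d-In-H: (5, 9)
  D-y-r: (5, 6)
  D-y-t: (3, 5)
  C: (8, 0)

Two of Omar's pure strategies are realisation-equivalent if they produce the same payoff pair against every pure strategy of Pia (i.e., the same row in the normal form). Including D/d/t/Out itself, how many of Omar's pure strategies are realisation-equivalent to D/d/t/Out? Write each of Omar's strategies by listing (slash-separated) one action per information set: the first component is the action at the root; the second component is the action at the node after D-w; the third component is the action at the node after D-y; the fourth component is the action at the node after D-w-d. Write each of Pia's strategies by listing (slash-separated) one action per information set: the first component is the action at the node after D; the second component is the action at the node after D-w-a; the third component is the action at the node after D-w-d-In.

1

Row for D/d/t/Out (columns w/Mid/T, w/Mid/H, w/Lo/T, w/Lo/H, y/Mid/T, y/Mid/H, y/Lo/T, y/Lo/H): (7,9) (7,9) (7,9) (7,9) (3,5) (3,5) (3,5) (3,5).
Every one of Omar's information sets is on the play path for some reply by Pia when Omar follows D/d/t/Out.
Changing the action at any of them therefore changes at least one column, so only D/d/t/Out itself gives this row.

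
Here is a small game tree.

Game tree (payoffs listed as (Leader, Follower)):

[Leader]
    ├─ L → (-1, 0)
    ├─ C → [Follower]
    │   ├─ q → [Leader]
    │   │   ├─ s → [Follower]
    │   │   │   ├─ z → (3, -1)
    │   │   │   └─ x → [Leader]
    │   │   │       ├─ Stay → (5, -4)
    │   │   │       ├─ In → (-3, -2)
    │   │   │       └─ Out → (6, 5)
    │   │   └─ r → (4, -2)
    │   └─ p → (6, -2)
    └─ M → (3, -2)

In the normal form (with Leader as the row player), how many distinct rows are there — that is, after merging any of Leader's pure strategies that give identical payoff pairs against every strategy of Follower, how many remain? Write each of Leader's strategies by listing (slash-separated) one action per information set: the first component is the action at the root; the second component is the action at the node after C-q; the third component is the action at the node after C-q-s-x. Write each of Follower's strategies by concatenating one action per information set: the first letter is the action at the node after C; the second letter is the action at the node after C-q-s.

6

Leader has 18 pure strategies: L/s/Stay, L/s/In, L/s/Out, L/r/Stay, L/r/In, L/r/Out, C/s/Stay, C/s/In, C/s/Out, C/r/Stay, C/r/In, C/r/Out, M/s/Stay, M/s/In, M/s/Out, M/r/Stay, M/r/In, M/r/Out. Columns: qz, qx, pz, px.
{L/s/Stay, L/s/In, L/s/Out, L/r/Stay, L/r/In, L/r/Out} → row (-1,0) (-1,0) (-1,0) (-1,0)
{C/s/Stay} → row (3,-1) (5,-4) (6,-2) (6,-2)
{C/s/In} → row (3,-1) (-3,-2) (6,-2) (6,-2)
{C/s/Out} → row (3,-1) (6,5) (6,-2) (6,-2)
{C/r/Stay, C/r/In, C/r/Out} → row (4,-2) (4,-2) (6,-2) (6,-2)
{M/s/Stay, M/s/In, M/s/Out, M/r/Stay, M/r/In, M/r/Out} → row (3,-2) (3,-2) (3,-2) (3,-2)
That's 6 distinct rows out of 18 strategies.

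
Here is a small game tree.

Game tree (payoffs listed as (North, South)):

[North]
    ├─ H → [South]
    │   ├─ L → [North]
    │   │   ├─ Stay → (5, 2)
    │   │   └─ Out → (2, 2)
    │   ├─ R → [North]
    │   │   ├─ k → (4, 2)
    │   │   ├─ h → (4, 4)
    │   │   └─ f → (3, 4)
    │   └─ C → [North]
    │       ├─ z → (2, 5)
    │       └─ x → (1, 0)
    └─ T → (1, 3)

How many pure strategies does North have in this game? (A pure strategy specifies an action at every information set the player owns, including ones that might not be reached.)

North owns the root with actions {H, T} — two choices.
North owns the node after H-L with actions {Stay, Out} — two choices.
North owns the node after H-R with actions {k, h, f} — three choices.
North owns the node after H-C with actions {z, x} — two choices.
A pure strategy fixes one action at each information set independently, so the count is the product 2 × 2 × 3 × 2 = 24.

24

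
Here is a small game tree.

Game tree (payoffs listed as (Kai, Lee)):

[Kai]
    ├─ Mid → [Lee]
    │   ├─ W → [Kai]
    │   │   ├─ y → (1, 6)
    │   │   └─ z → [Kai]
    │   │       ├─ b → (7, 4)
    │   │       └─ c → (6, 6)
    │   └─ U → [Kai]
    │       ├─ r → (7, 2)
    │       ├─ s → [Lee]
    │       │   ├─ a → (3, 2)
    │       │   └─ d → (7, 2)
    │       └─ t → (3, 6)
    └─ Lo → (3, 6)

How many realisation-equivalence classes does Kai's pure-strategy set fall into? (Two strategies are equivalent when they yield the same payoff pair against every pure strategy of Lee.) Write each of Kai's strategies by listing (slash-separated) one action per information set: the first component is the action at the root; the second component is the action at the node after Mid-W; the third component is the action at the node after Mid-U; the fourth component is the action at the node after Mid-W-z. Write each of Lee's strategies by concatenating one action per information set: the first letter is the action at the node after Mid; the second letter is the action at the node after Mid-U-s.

Kai has 24 pure strategies: Mid/y/r/b, Mid/y/r/c, Mid/y/s/b, Mid/y/s/c, Mid/y/t/b, Mid/y/t/c, Mid/z/r/b, Mid/z/r/c, Mid/z/s/b, Mid/z/s/c, Mid/z/t/b, Mid/z/t/c, Lo/y/r/b, Lo/y/r/c, Lo/y/s/b, Lo/y/s/c, Lo/y/t/b, Lo/y/t/c, Lo/z/r/b, Lo/z/r/c, Lo/z/s/b, Lo/z/s/c, Lo/z/t/b, Lo/z/t/c. Columns: Wa, Wd, Ua, Ud.
{Mid/y/r/b, Mid/y/r/c} → row (1,6) (1,6) (7,2) (7,2)
{Mid/y/s/b, Mid/y/s/c} → row (1,6) (1,6) (3,2) (7,2)
{Mid/y/t/b, Mid/y/t/c} → row (1,6) (1,6) (3,6) (3,6)
{Mid/z/r/b} → row (7,4) (7,4) (7,2) (7,2)
{Mid/z/r/c} → row (6,6) (6,6) (7,2) (7,2)
{Mid/z/s/b} → row (7,4) (7,4) (3,2) (7,2)
{Mid/z/s/c} → row (6,6) (6,6) (3,2) (7,2)
{Mid/z/t/b} → row (7,4) (7,4) (3,6) (3,6)
{Mid/z/t/c} → row (6,6) (6,6) (3,6) (3,6)
{Lo/y/r/b, Lo/y/r/c, Lo/y/s/b, Lo/y/s/c, Lo/y/t/b, Lo/y/t/c, Lo/z/r/b, Lo/z/r/c, Lo/z/s/b, Lo/z/s/c, Lo/z/t/b, Lo/z/t/c} → row (3,6) (3,6) (3,6) (3,6)
That's 10 distinct rows out of 24 strategies.

10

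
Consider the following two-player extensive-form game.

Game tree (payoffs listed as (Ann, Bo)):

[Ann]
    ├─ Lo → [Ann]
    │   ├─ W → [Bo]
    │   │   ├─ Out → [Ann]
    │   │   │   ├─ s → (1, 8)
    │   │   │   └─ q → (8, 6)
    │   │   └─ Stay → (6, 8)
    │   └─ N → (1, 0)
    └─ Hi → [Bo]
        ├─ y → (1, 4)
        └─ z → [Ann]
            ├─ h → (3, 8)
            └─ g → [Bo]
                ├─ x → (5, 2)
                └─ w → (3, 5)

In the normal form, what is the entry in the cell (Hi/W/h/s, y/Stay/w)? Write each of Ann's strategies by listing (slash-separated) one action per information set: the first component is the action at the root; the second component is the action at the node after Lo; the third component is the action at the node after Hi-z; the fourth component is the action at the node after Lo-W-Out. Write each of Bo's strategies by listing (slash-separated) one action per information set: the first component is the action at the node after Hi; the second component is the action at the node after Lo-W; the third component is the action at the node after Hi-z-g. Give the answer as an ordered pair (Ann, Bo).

Trace the play path from the root:
  Ann plays Hi
  Bo plays y at [Hi]
→ terminal payoff (1, 4).
(Ann's choice at the node after Lo is never reached on this path, so it doesn't affect the outcome.)

(1, 4)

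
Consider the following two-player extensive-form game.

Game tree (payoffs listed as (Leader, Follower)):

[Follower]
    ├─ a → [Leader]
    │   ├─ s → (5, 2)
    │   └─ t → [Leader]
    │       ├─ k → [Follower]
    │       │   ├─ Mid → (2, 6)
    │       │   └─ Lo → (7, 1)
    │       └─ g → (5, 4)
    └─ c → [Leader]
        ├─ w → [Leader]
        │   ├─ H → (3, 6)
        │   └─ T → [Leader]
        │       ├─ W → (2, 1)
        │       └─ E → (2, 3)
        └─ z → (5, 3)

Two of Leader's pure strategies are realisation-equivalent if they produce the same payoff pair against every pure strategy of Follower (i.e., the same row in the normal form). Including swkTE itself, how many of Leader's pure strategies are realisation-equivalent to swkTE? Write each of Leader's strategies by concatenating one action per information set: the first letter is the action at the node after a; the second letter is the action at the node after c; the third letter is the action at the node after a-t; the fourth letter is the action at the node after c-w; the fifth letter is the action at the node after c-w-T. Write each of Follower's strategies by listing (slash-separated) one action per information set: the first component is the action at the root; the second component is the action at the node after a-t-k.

2

Row for swkTE (columns a/Mid, a/Lo, c/Mid, c/Lo): (5,2) (5,2) (2,3) (2,3).
Under swkTE, Leader's choice at the node after a-t can never be reached regardless of what Follower does, so varying those choices leaves every outcome unchanged.
Holding the reachable choices fixed and varying the unreachable one freely already gives 2 equivalent strategies.
No other strategy reproduces this row, so those 2 are the full class: swkTE, swgTE.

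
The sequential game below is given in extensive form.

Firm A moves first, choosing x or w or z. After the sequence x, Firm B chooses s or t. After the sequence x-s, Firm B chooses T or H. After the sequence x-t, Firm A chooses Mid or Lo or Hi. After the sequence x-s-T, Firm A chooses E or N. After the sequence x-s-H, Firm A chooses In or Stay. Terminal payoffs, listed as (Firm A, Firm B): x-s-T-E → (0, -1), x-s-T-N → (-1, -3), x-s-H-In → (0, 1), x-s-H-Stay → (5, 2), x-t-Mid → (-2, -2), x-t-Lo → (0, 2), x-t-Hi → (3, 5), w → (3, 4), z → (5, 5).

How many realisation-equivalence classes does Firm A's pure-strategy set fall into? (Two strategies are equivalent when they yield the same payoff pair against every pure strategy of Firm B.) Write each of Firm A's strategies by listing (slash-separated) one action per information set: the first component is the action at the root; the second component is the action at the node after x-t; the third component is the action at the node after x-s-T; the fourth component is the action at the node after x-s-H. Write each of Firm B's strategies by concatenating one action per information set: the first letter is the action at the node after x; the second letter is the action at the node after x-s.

14

Firm A has 36 pure strategies: x/Mid/E/In, x/Mid/E/Stay, x/Mid/N/In, x/Mid/N/Stay, x/Lo/E/In, x/Lo/E/Stay, x/Lo/N/In, x/Lo/N/Stay, x/Hi/E/In, x/Hi/E/Stay, x/Hi/N/In, x/Hi/N/Stay, w/Mid/E/In, w/Mid/E/Stay, w/Mid/N/In, w/Mid/N/Stay, w/Lo/E/In, w/Lo/E/Stay, w/Lo/N/In, w/Lo/N/Stay, w/Hi/E/In, w/Hi/E/Stay, w/Hi/N/In, w/Hi/N/Stay, z/Mid/E/In, z/Mid/E/Stay, z/Mid/N/In, z/Mid/N/Stay, z/Lo/E/In, z/Lo/E/Stay, z/Lo/N/In, z/Lo/N/Stay, z/Hi/E/In, z/Hi/E/Stay, z/Hi/N/In, z/Hi/N/Stay. Columns: sT, sH, tT, tH.
{x/Mid/E/In} → row (0,-1) (0,1) (-2,-2) (-2,-2)
{x/Mid/E/Stay} → row (0,-1) (5,2) (-2,-2) (-2,-2)
{x/Mid/N/In} → row (-1,-3) (0,1) (-2,-2) (-2,-2)
{x/Mid/N/Stay} → row (-1,-3) (5,2) (-2,-2) (-2,-2)
{x/Lo/E/In} → row (0,-1) (0,1) (0,2) (0,2)
{x/Lo/E/Stay} → row (0,-1) (5,2) (0,2) (0,2)
{x/Lo/N/In} → row (-1,-3) (0,1) (0,2) (0,2)
{x/Lo/N/Stay} → row (-1,-3) (5,2) (0,2) (0,2)
{x/Hi/E/In} → row (0,-1) (0,1) (3,5) (3,5)
{x/Hi/E/Stay} → row (0,-1) (5,2) (3,5) (3,5)
{x/Hi/N/In} → row (-1,-3) (0,1) (3,5) (3,5)
{x/Hi/N/Stay} → row (-1,-3) (5,2) (3,5) (3,5)
{w/Mid/E/In, w/Mid/E/Stay, w/Mid/N/In, w/Mid/N/Stay, w/Lo/E/In, w/Lo/E/Stay, w/Lo/N/In, w/Lo/N/Stay, w/Hi/E/In, w/Hi/E/Stay, w/Hi/N/In, w/Hi/N/Stay} → row (3,4) (3,4) (3,4) (3,4)
{z/Mid/E/In, z/Mid/E/Stay, z/Mid/N/In, z/Mid/N/Stay, z/Lo/E/In, z/Lo/E/Stay, z/Lo/N/In, z/Lo/N/Stay, z/Hi/E/In, z/Hi/E/Stay, z/Hi/N/In, z/Hi/N/Stay} → row (5,5) (5,5) (5,5) (5,5)
That's 14 distinct rows out of 36 strategies.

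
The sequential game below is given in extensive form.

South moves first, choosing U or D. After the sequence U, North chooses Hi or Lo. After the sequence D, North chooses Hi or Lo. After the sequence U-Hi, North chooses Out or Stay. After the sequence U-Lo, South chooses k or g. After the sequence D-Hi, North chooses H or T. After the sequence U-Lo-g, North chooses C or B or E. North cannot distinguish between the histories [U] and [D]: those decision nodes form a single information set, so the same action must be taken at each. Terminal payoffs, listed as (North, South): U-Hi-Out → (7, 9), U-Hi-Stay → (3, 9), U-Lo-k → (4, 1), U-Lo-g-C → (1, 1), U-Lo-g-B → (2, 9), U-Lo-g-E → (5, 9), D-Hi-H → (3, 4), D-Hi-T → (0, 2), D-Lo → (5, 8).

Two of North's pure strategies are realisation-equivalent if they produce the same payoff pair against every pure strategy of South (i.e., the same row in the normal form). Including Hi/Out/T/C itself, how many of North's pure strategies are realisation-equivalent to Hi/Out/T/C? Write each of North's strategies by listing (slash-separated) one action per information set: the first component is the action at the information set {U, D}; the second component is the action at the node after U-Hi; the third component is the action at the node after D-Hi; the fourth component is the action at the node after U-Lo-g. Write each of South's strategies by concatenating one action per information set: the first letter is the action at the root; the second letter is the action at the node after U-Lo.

3

Row for Hi/Out/T/C (columns Uk, Ug, Dk, Dg): (7,9) (7,9) (0,2) (0,2).
Under Hi/Out/T/C, North's choice at the node after U-Lo-g can never be reached regardless of what South does, so varying those choices leaves every outcome unchanged.
Holding the reachable choices fixed and varying the unreachable one freely already gives 3 equivalent strategies.
No other strategy reproduces this row, so those 3 are the full class: Hi/Out/T/C, Hi/Out/T/B, Hi/Out/T/E.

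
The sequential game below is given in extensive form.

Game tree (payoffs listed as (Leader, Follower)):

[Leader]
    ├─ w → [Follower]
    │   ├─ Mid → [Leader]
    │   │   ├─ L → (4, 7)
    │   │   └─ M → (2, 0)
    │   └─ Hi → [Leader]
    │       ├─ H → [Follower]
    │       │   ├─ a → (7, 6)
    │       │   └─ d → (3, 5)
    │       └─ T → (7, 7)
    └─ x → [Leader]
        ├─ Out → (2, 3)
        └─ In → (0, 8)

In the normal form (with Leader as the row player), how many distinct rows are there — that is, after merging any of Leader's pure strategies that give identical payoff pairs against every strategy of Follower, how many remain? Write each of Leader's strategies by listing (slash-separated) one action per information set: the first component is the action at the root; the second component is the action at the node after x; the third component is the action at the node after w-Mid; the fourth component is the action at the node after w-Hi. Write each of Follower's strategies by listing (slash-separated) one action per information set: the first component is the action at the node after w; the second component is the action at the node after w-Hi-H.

Leader has 16 pure strategies: w/Out/L/H, w/Out/L/T, w/Out/M/H, w/Out/M/T, w/In/L/H, w/In/L/T, w/In/M/H, w/In/M/T, x/Out/L/H, x/Out/L/T, x/Out/M/H, x/Out/M/T, x/In/L/H, x/In/L/T, x/In/M/H, x/In/M/T. Columns: Mid/a, Mid/d, Hi/a, Hi/d.
{w/Out/L/H, w/In/L/H} → row (4,7) (4,7) (7,6) (3,5)
{w/Out/L/T, w/In/L/T} → row (4,7) (4,7) (7,7) (7,7)
{w/Out/M/H, w/In/M/H} → row (2,0) (2,0) (7,6) (3,5)
{w/Out/M/T, w/In/M/T} → row (2,0) (2,0) (7,7) (7,7)
{x/Out/L/H, x/Out/L/T, x/Out/M/H, x/Out/M/T} → row (2,3) (2,3) (2,3) (2,3)
{x/In/L/H, x/In/L/T, x/In/M/H, x/In/M/T} → row (0,8) (0,8) (0,8) (0,8)
That's 6 distinct rows out of 16 strategies.

6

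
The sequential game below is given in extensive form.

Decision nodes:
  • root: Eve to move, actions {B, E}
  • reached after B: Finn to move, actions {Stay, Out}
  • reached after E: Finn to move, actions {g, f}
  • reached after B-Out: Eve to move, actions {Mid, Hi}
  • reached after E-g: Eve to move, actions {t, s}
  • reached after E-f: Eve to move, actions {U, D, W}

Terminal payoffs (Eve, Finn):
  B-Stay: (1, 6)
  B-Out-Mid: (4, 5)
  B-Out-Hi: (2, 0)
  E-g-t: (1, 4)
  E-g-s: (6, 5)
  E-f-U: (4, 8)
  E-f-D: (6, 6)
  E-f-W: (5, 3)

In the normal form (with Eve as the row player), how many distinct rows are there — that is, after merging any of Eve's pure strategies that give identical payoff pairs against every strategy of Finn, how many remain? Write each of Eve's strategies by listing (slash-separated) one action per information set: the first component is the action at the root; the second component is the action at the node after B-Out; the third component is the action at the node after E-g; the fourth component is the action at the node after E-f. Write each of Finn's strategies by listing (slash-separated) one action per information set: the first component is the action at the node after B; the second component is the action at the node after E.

8

Eve has 24 pure strategies: B/Mid/t/U, B/Mid/t/D, B/Mid/t/W, B/Mid/s/U, B/Mid/s/D, B/Mid/s/W, B/Hi/t/U, B/Hi/t/D, B/Hi/t/W, B/Hi/s/U, B/Hi/s/D, B/Hi/s/W, E/Mid/t/U, E/Mid/t/D, E/Mid/t/W, E/Mid/s/U, E/Mid/s/D, E/Mid/s/W, E/Hi/t/U, E/Hi/t/D, E/Hi/t/W, E/Hi/s/U, E/Hi/s/D, E/Hi/s/W. Columns: Stay/g, Stay/f, Out/g, Out/f.
{B/Mid/t/U, B/Mid/t/D, B/Mid/t/W, B/Mid/s/U, B/Mid/s/D, B/Mid/s/W} → row (1,6) (1,6) (4,5) (4,5)
{B/Hi/t/U, B/Hi/t/D, B/Hi/t/W, B/Hi/s/U, B/Hi/s/D, B/Hi/s/W} → row (1,6) (1,6) (2,0) (2,0)
{E/Mid/t/U, E/Hi/t/U} → row (1,4) (4,8) (1,4) (4,8)
{E/Mid/t/D, E/Hi/t/D} → row (1,4) (6,6) (1,4) (6,6)
{E/Mid/t/W, E/Hi/t/W} → row (1,4) (5,3) (1,4) (5,3)
{E/Mid/s/U, E/Hi/s/U} → row (6,5) (4,8) (6,5) (4,8)
{E/Mid/s/D, E/Hi/s/D} → row (6,5) (6,6) (6,5) (6,6)
{E/Mid/s/W, E/Hi/s/W} → row (6,5) (5,3) (6,5) (5,3)
That's 8 distinct rows out of 24 strategies.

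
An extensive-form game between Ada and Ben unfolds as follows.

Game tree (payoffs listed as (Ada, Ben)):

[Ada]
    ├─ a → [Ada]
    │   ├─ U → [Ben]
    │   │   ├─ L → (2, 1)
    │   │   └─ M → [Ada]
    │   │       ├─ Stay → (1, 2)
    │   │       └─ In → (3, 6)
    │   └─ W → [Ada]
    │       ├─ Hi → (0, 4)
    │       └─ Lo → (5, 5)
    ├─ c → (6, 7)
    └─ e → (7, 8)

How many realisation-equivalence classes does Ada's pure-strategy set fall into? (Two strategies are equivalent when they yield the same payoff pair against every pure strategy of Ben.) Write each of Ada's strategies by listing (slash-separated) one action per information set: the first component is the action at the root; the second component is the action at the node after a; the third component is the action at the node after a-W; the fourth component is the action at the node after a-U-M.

6

Ada has 24 pure strategies: a/U/Hi/Stay, a/U/Hi/In, a/U/Lo/Stay, a/U/Lo/In, a/W/Hi/Stay, a/W/Hi/In, a/W/Lo/Stay, a/W/Lo/In, c/U/Hi/Stay, c/U/Hi/In, c/U/Lo/Stay, c/U/Lo/In, c/W/Hi/Stay, c/W/Hi/In, c/W/Lo/Stay, c/W/Lo/In, e/U/Hi/Stay, e/U/Hi/In, e/U/Lo/Stay, e/U/Lo/In, e/W/Hi/Stay, e/W/Hi/In, e/W/Lo/Stay, e/W/Lo/In. Columns: L, M.
{a/U/Hi/Stay, a/U/Lo/Stay} → row (2,1) (1,2)
{a/U/Hi/In, a/U/Lo/In} → row (2,1) (3,6)
{a/W/Hi/Stay, a/W/Hi/In} → row (0,4) (0,4)
{a/W/Lo/Stay, a/W/Lo/In} → row (5,5) (5,5)
{c/U/Hi/Stay, c/U/Hi/In, c/U/Lo/Stay, c/U/Lo/In, c/W/Hi/Stay, c/W/Hi/In, c/W/Lo/Stay, c/W/Lo/In} → row (6,7) (6,7)
{e/U/Hi/Stay, e/U/Hi/In, e/U/Lo/Stay, e/U/Lo/In, e/W/Hi/Stay, e/W/Hi/In, e/W/Lo/Stay, e/W/Lo/In} → row (7,8) (7,8)
That's 6 distinct rows out of 24 strategies.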